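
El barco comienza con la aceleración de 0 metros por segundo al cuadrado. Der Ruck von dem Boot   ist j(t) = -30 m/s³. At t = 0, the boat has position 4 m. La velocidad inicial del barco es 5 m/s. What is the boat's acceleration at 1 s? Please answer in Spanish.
Debemos encontrar la antiderivada de nuestra ecuación de la sacudida j(t) = -30 1 vez. La antiderivada de la sacudida es la aceleración. Usando a(0) = 0, obtenemos a(t) = -30·t. Usando a(t) = -30·t y sustituyendo t = 1, encontramos a = -30.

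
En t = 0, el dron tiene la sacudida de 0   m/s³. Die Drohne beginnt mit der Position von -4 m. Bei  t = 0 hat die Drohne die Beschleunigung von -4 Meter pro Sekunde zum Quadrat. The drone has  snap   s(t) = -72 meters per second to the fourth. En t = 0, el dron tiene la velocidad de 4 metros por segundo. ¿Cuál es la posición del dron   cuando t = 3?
Para resolver esto, necesitamos tomar 4 integrales de nuestra ecuación del snap s(t) = -72. Tomando ∫s(t)dt y aplicando j(0) = 0, encontramos j(t) = -72·t. Tomando ∫j(t)dt y aplicando a(0) = -4, encontramos a(t) = -36·t^2 - 4. Integrando la aceleración y usando la condición inicial v(0) = 4, obtenemos v(t) = -12·t^3 - 4·t + 4. La antiderivada de la velocidad, con x(0) = -4, da la posición: x(t) = -3·t^4 - 2·t^2 + 4·t - 4. Usando x(t) = -3·t^4 - 2·t^2 + 4·t - 4 y sustituyendo t = 3, encontramos x = -253.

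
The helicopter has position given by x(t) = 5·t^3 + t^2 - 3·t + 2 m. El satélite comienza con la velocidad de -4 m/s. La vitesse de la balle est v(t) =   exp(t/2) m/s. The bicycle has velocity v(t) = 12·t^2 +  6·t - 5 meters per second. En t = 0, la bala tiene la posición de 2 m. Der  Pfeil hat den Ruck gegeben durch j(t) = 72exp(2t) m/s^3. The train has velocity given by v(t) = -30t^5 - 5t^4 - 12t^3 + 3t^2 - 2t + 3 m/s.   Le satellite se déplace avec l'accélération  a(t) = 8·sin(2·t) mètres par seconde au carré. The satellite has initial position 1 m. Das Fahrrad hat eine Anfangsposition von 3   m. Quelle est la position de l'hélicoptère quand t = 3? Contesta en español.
Tenemos la posición x(t) = 5·t^3 + t^2 - 3·t + 2. Sustituyendo t = 3: x(3) = 137.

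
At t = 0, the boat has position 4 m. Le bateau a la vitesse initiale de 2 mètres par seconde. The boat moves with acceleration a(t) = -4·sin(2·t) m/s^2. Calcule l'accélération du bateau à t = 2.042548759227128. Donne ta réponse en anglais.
We have acceleration a(t) = -4·sin(2·t). Substituting t = 2.042548759227128: a(2.042548759227128) = 3.23848105380499.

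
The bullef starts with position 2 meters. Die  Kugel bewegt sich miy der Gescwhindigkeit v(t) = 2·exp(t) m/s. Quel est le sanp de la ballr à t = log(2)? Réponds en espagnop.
Debemos derivar nuestra ecuación de la velocidad v(t) = 2·exp(t) 3 veces. Derivando la velocidad, obtenemos la aceleración: a(t) = 2·exp(t). Tomando d/dt de a(t), encontramos j(t) = 2·exp(t). Derivando la sacudida, obtenemos el snap: s(t) = 2·exp(t). De la ecuación del snap s(t) = 2·exp(t), sustituimos t = log(2) para obtener s = 4.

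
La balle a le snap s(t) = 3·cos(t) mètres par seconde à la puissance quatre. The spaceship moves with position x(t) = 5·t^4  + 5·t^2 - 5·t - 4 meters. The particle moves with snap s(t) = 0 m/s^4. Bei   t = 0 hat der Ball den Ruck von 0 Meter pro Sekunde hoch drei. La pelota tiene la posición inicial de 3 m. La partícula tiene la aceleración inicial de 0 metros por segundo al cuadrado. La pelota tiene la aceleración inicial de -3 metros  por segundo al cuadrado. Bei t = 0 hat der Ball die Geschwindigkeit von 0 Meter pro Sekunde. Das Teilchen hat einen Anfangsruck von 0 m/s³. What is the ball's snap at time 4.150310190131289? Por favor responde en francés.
De l'équation du snap s(t) = 3·cos(t), nous substituons t = 4.150310190131289 pour obtenir s = -1.59883894378182.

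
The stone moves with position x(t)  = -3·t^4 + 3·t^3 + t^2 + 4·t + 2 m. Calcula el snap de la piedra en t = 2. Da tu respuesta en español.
Debemos derivar nuestra ecuación de la posición x(t) = -3·t^4 + 3·t^3 + t^2 + 4·t + 2 4 veces. La derivada de la posición da la velocidad: v(t) = -12·t^3 + 9·t^2 + 2·t + 4. Tomando d/dt de v(t), encontramos a(t) = -36·t^2 + 18·t + 2. Derivando la aceleración, obtenemos la sacudida: j(t) = 18 - 72·t. Derivando la sacudida, obtenemos el snap: s(t) = -72. Tenemos el snap s(t) = -72. Sustituyendo t = 2: s(2) = -72.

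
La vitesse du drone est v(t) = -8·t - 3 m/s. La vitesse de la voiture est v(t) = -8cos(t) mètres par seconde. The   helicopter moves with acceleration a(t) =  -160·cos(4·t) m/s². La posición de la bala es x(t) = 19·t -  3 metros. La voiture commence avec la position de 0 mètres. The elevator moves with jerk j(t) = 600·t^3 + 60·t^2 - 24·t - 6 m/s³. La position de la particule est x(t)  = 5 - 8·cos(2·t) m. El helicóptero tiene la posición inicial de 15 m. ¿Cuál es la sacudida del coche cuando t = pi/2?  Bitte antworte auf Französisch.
En partant de la vitesse v(t) = -8·cos(t), nous prenons 2 dérivées. En dérivant la vitesse, nous obtenons l'accélération: a(t) = 8·sin(t). En dérivant l'accélération, nous obtenons le jerk: j(t) = 8·cos(t). En utilisant j(t) = 8·cos(t) et en substituant t = pi/2, nous trouvons j = 0.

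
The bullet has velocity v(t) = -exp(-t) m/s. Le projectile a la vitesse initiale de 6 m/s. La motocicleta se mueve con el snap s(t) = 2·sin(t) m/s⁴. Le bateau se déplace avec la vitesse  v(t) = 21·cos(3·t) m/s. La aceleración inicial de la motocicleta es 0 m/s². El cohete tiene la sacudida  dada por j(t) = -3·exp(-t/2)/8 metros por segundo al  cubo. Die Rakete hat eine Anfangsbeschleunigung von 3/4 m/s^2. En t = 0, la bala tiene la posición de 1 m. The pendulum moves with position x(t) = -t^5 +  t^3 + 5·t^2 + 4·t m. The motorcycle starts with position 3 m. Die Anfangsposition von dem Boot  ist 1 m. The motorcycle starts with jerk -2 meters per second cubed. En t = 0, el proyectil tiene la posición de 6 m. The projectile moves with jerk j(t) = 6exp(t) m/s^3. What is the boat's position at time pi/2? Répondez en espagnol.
Necesitamos integrar nuestra ecuación de la velocidad v(t) = 21·cos(3·t) 1 vez. La integral de la velocidad, con x(0) = 1, da la posición: x(t) = 7·sin(3·t) + 1. Tenemos la posición x(t) = 7·sin(3·t) + 1. Sustituyendo t = pi/2: x(pi/2) = -6.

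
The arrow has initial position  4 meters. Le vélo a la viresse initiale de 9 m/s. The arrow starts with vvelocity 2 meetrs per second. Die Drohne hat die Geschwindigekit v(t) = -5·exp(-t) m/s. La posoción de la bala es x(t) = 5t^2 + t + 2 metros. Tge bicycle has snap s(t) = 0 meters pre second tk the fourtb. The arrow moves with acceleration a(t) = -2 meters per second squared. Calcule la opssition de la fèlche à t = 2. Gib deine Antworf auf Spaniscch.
Debemos encontrar la integral de nuestra ecuación de la aceleración a(t) = -2 2 veces. La antiderivada de la aceleración es la velocidad. Usando v(0) = 2, obtenemos v(t) = 2 - 2·t. Tomando ∫v(t)dt y aplicando x(0) = 4, encontramos x(t) = -t^2 + 2·t + 4. De la ecuación de la posición x(t) = -t^2 + 2·t + 4, sustituimos t = 2 para obtener x = 4.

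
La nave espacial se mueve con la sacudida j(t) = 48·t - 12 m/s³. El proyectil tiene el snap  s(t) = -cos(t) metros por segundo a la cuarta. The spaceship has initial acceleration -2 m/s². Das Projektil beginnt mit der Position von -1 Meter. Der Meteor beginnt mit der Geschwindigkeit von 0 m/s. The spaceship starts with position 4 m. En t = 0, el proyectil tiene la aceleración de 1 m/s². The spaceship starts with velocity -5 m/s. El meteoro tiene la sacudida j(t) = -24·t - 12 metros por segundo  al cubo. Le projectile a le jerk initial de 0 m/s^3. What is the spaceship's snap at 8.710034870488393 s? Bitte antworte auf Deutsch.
Ausgehend von dem Ruck j(t) = 48·t - 12, nehmen wir 1 Ableitung. Mit d/dt von j(t) finden wir s(t) = 48. Aus der Gleichung für den Snap s(t) = 48, setzen wir t = 8.710034870488393 ein und erhalten s = 48.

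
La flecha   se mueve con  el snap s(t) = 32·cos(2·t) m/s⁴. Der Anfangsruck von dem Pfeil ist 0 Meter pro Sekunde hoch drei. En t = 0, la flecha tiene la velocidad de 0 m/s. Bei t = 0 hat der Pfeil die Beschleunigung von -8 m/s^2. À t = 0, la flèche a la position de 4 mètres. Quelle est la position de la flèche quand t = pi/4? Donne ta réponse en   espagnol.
Debemos encontrar la antiderivada de nuestra ecuación del snap s(t) = 32·cos(2·t) 4 veces. Integrando el snap y usando la condición inicial j(0) = 0, obtenemos j(t) = 16·sin(2·t). La antiderivada de la sacudida es la aceleración. Usando a(0) = -8, obtenemos a(t) = -8·cos(2·t). Integrando la aceleración y usando la condición inicial v(0) = 0, obtenemos v(t) = -4·sin(2·t). La antiderivada de la velocidad es la posición. Usando x(0) = 4, obtenemos x(t) = 2·cos(2·t) + 2. Tenemos la posición x(t) = 2·cos(2·t) + 2. Sustituyendo t = pi/4: x(pi/4) = 2.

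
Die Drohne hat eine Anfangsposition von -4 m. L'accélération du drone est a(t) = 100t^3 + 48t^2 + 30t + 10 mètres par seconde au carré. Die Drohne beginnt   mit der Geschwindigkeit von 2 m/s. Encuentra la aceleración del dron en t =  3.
Tenemos la aceleración a(t) = 100·t^3 + 48·t^2 + 30·t + 10. Sustituyendo t = 3: a(3) = 3232.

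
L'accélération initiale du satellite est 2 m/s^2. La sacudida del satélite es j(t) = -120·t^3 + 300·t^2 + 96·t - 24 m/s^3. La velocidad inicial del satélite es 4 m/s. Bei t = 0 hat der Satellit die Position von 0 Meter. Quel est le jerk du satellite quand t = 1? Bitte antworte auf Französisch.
Nous avons le jerk j(t) = -120·t^3 + 300·t^2 + 96·t - 24. En substituant t = 1: j(1) = 252.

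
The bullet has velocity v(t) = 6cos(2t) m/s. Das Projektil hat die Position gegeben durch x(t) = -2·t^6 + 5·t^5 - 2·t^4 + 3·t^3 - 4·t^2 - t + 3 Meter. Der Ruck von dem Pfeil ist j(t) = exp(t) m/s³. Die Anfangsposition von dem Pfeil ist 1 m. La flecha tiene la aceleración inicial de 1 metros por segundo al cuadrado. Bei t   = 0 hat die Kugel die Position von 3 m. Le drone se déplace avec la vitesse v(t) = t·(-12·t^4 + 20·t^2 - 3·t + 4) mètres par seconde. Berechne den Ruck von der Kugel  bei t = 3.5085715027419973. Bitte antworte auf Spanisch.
Partiendo de la velocidad v(t) = 6·cos(2·t), tomamos 2 derivadas. La derivada de la velocidad da la aceleración: a(t) = -12·sin(2·t). Derivando la aceleración, obtenemos la sacudida: j(t) = -24·cos(2·t). De la ecuación de la sacudida j(t) = -24·cos(2·t), sustituimos t = 3.5085715027419973 para obtener j = -17.8207033066888.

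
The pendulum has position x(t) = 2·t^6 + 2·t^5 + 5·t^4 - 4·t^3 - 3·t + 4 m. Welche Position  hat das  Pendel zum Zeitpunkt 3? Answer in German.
Wir haben die Position x(t) = 2·t^6 + 2·t^5 + 5·t^4 - 4·t^3 - 3·t + 4. Durch Einsetzen von t = 3: x(3) = 2236.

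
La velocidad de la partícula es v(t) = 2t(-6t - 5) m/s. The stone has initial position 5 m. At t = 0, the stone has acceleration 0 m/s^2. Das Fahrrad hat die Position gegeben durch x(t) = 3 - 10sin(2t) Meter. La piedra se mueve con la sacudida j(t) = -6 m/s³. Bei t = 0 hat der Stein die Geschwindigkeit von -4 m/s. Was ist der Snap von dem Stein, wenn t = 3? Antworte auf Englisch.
We must differentiate our jerk equation j(t) = -6 1 time. Taking d/dt of j(t), we find s(t) = 0. From the given snap equation s(t) = 0, we substitute t = 3 to get s = 0.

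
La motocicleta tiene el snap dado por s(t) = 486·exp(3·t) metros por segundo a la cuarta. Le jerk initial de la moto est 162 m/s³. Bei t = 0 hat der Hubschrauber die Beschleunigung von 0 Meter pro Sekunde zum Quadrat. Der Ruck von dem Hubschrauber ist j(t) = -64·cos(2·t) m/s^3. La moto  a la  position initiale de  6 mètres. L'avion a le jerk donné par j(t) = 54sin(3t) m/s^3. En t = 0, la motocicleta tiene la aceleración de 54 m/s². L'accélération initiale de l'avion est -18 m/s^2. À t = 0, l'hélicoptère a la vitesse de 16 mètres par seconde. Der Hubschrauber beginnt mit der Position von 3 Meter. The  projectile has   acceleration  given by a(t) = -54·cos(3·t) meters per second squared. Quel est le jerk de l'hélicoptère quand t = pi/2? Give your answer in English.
From the given jerk equation j(t) = -64·cos(2·t), we substitute t = pi/2 to get j = 64.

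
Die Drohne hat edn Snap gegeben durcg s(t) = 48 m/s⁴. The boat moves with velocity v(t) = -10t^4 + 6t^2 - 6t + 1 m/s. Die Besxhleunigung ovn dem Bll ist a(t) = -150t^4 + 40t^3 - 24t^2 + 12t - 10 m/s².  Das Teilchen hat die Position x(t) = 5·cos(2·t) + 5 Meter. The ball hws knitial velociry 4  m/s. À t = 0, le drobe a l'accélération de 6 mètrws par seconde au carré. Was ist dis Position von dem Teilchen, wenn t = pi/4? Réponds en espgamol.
De la ecuación de la posición x(t) = 5·cos(2·t) + 5, sustituimos t = pi/4 para obtener x = 5.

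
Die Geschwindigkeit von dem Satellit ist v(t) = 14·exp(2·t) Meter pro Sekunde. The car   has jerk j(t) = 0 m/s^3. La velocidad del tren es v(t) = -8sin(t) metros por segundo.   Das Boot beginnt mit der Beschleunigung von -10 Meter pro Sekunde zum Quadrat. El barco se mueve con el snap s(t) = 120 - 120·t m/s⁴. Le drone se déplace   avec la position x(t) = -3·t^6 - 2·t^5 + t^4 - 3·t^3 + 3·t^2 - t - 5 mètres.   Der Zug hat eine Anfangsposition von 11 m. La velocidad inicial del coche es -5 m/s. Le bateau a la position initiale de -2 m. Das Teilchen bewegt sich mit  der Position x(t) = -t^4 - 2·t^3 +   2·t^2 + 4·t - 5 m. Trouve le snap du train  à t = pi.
Nous devons dériver notre équation de la vitesse v(t) = -8·sin(t) 3 fois. La dérivée de la vitesse donne l'accélération: a(t) = -8·cos(t). En prenant d/dt de a(t), nous trouvons j(t) = 8·sin(t). En prenant d/dt de j(t), nous trouvons s(t) = 8·cos(t). Nous avons le snap s(t) = 8·cos(t). En substituant t = pi: s(pi) = -8.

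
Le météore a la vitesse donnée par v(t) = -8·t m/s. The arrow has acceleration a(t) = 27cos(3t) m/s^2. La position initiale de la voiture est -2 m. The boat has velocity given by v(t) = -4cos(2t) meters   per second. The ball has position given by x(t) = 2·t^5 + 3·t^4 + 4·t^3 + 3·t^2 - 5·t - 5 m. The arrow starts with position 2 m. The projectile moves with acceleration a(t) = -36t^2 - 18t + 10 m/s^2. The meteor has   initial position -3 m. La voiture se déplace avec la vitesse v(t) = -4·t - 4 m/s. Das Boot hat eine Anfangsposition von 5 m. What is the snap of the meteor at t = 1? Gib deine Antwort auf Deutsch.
Ausgehend von der Geschwindigkeit v(t) = -8·t, nehmen wir 3 Ableitungen. Die Ableitung von der Geschwindigkeit ergibt die Beschleunigung: a(t) = -8. Die Ableitung von der Beschleunigung ergibt den Ruck: j(t) = 0. Die Ableitung von dem Ruck ergibt den Snap: s(t) = 0. Mit s(t) = 0 und Einsetzen von t = 1, finden wir s = 0.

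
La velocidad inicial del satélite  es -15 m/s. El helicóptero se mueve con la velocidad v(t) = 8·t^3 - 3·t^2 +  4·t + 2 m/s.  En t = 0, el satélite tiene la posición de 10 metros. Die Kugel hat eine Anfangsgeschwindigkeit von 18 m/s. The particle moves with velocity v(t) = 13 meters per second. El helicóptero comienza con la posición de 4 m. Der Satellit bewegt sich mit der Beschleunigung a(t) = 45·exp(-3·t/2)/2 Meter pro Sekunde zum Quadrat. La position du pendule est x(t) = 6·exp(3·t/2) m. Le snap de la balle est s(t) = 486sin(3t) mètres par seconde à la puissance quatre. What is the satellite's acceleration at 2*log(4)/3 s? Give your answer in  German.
Mit a(t) = 45·exp(-3·t/2)/2 und Einsetzen von t = 2*log(4)/3, finden wir a = 45/8.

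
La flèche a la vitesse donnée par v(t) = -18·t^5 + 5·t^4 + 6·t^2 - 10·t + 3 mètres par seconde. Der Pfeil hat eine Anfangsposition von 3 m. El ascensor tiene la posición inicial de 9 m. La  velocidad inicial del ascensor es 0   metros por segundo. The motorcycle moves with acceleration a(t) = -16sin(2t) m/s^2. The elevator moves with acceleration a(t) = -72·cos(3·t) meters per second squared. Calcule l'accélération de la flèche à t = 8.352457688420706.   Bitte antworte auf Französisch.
Pour résoudre ceci, nous devons prendre 1 dérivée de notre équation de la vitesse v(t) = -18·t^5 + 5·t^4 + 6·t^2 - 10·t + 3. En dérivant la vitesse, nous obtenons l'accélération: a(t) = -90·t^4 + 20·t^3 + 12·t - 10. En utilisant a(t) = -90·t^4 + 20·t^3 + 12·t - 10 et en substituant t = 8.352457688420706, nous trouvons a = -426281.583313037.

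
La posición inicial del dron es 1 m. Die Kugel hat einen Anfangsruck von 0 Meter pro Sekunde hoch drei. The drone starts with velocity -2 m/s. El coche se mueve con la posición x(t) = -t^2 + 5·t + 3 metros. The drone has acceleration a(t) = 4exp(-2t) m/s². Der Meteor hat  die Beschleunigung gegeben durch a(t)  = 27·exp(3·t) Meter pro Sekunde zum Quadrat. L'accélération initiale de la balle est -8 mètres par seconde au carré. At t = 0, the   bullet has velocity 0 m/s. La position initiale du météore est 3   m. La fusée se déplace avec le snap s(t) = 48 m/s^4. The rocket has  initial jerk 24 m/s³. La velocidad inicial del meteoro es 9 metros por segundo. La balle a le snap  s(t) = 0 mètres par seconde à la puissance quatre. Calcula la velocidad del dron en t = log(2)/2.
Partiendo de la aceleración a(t) = 4·exp(-2·t), tomamos 1 integral. La integral de la aceleración es la velocidad. Usando v(0) = -2, obtenemos v(t) = -2·exp(-2·t). Usando v(t) = -2·exp(-2·t) y sustituyendo t = log(2)/2, encontramos v = -1.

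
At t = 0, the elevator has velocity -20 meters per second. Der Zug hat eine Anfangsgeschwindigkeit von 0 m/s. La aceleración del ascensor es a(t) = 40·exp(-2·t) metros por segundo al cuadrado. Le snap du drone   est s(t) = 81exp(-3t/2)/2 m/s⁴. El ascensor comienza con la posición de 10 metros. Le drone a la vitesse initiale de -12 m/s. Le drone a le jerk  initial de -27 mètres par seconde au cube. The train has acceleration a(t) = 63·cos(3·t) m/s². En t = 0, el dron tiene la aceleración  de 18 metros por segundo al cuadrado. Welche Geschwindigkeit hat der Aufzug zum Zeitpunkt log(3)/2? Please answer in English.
Starting from acceleration a(t) = 40·exp(-2·t), we take 1 integral. Integrating acceleration and using the initial condition v(0) = -20, we get v(t) = -20·exp(-2·t). We have velocity v(t) = -20·exp(-2·t). Substituting t = log(3)/2: v(log(3)/2) = -20/3.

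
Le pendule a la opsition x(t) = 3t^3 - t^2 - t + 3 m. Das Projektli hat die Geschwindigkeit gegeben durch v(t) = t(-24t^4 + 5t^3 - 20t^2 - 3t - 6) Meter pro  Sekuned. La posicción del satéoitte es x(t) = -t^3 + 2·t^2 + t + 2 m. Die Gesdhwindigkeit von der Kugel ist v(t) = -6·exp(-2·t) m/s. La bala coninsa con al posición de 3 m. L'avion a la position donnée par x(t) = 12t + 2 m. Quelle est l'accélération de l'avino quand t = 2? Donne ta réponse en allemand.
Um dies zu lösen, müssen wir 2 Ableitungen unserer Gleichung für die Position x(t) = 12·t + 2 nehmen. Mit d/dt von x(t) finden wir v(t) = 12. Die Ableitung von der Geschwindigkeit ergibt die Beschleunigung: a(t) = 0. Wir haben die Beschleunigung a(t) = 0. Durch Einsetzen von t = 2: a(2) = 0.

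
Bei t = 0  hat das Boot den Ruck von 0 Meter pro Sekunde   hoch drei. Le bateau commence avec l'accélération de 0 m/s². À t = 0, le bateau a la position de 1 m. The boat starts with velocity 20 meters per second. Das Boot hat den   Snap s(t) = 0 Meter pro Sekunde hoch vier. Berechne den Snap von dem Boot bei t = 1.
Wir haben den Snap s(t) = 0. Durch Einsetzen von t = 1: s(1) = 0.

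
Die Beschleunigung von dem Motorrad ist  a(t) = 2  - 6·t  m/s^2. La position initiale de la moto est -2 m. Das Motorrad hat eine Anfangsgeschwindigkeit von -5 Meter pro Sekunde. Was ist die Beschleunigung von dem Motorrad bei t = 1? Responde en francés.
De l'équation de l'accélération a(t) = 2 - 6·t, nous substituons t = 1 pour obtenir a = -4.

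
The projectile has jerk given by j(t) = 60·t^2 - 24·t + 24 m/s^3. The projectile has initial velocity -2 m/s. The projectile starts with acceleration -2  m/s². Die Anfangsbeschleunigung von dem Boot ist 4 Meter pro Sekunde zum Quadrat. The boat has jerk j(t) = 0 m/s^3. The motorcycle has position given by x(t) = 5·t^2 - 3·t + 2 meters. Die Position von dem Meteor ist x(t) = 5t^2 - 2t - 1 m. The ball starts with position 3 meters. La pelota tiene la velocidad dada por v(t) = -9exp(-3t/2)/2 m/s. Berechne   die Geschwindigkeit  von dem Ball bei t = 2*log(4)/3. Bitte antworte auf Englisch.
Using v(t) = -9·exp(-3·t/2)/2 and substituting t = 2*log(4)/3, we find v = -9/8.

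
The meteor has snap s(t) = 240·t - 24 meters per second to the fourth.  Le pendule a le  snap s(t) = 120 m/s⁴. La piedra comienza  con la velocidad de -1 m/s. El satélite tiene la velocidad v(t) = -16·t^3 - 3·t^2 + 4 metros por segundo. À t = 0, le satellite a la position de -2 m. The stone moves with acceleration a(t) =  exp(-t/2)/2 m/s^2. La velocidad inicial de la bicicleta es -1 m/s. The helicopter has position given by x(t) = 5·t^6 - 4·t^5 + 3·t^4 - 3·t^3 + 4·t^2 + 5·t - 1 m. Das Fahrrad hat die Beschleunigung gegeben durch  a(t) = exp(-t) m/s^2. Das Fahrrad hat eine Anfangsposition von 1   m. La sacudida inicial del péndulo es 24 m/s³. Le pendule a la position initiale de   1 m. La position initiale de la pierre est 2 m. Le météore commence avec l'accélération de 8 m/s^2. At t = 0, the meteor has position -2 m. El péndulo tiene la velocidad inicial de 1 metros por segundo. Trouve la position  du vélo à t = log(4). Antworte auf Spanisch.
Necesitamos integrar nuestra ecuación de la aceleración a(t) = exp(-t) 2 veces. La integral de la aceleración, con v(0) = -1, da la velocidad: v(t) = -exp(-t). La integral de la velocidad, con x(0) = 1, da la posición: x(t) = exp(-t). Usando x(t) = exp(-t) y sustituyendo t = log(4), encontramos x = 1/4.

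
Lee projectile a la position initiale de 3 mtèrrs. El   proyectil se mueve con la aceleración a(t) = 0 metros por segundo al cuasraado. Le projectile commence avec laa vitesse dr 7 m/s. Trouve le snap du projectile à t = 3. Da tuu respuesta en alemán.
Um dies zu lösen, müssen wir 2 Ableitungen unserer Gleichung für die Beschleunigung a(t) = 0 nehmen. Durch Ableiten von der Beschleunigung erhalten wir den Ruck: j(t) = 0. Mit d/dt von j(t) finden wir s(t) = 0. Aus der Gleichung für den Snap s(t) = 0, setzen wir t = 3 ein und erhalten s = 0.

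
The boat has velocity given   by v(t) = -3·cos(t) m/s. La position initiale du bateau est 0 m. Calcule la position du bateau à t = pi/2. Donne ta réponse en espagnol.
Necesitamos integrar nuestra ecuación de la velocidad v(t) = -3·cos(t) 1 vez. Integrando la velocidad y usando la condición inicial x(0) = 0, obtenemos x(t) = -3·sin(t). Usando x(t) = -3·sin(t) y sustituyendo t = pi/2, encontramos x = -3.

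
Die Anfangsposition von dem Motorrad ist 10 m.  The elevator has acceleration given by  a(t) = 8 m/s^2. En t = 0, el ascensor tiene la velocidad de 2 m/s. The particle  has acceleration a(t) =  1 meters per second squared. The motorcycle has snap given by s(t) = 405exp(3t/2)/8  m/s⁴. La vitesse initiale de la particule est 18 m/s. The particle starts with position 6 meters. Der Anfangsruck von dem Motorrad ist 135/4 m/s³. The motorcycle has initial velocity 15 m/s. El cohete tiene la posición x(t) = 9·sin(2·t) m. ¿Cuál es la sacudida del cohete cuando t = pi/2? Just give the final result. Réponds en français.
Le jerk à t = pi/2 est j = 72.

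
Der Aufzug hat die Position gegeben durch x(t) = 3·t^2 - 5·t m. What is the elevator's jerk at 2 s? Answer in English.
We must differentiate our position equation x(t) = 3·t^2 - 5·t 3 times. The derivative of position gives velocity: v(t) = 6·t - 5. Differentiating velocity, we get acceleration: a(t) = 6. Taking d/dt of a(t), we find j(t) = 0. Using j(t) = 0 and substituting t = 2, we find j = 0.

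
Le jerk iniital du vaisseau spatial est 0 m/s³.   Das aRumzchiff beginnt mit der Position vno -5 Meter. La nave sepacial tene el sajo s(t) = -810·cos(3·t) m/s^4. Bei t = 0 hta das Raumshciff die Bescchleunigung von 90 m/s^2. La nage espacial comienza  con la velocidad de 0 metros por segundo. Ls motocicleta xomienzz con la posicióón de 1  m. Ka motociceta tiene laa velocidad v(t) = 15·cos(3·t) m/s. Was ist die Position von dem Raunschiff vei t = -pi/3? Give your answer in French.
Nous devons intégrer notre équation du snap s(t) = -810·cos(3·t) 4 fois. En intégrant le snap et en utilisant la condition initiale j(0) = 0, nous obtenons j(t) = -270·sin(3·t). La primitive du jerk, avec a(0) = 90, donne l'accélération: a(t) = 90·cos(3·t). En prenant ∫a(t)dt et en appliquant v(0) = 0, nous trouvons v(t) = 30·sin(3·t). L'intégrale de la vitesse, avec x(0) = -5, donne la position: x(t) = 5 - 10·cos(3·t). En utilisant x(t) = 5 - 10·cos(3·t) et en substituant t = -pi/3, nous trouvons x = 15.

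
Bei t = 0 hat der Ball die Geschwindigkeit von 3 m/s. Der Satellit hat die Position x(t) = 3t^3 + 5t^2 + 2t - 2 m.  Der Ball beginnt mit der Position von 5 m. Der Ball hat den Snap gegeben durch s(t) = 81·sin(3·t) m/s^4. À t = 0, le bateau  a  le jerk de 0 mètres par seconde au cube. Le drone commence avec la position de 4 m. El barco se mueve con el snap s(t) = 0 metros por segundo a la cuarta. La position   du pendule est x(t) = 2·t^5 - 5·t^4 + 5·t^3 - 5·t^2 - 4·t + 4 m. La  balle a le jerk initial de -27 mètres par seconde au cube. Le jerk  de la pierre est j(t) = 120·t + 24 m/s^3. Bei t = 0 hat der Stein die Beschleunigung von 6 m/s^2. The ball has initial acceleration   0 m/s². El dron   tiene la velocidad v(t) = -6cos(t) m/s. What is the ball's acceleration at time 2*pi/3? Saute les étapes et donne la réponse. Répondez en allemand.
Die Antwort ist 0.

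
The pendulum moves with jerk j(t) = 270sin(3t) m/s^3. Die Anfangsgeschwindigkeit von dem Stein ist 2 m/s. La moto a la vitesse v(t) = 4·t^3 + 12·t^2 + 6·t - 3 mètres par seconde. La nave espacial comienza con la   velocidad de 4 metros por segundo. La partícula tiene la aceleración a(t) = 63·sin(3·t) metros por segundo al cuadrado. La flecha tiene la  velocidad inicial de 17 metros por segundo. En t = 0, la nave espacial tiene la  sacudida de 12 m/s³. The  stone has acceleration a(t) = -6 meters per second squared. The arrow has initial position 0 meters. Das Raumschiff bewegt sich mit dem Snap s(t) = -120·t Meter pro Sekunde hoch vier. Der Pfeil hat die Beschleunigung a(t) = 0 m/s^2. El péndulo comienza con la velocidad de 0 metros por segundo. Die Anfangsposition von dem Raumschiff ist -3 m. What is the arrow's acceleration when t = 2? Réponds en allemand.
Wir haben die Beschleunigung a(t) = 0. Durch Einsetzen von t = 2: a(2) = 0.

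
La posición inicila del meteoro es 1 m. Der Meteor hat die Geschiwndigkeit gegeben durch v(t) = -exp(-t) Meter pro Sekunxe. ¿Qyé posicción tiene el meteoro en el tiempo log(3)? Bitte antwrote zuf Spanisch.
Para resolver esto, necesitamos tomar 1 integral de nuestra ecuación de la velocidad v(t) = -exp(-t). Tomando ∫v(t)dt y aplicando x(0) = 1, encontramos x(t) = exp(-t). De la ecuación de la posición x(t) = exp(-t), sustituimos t = log(3) para obtener x = 1/3.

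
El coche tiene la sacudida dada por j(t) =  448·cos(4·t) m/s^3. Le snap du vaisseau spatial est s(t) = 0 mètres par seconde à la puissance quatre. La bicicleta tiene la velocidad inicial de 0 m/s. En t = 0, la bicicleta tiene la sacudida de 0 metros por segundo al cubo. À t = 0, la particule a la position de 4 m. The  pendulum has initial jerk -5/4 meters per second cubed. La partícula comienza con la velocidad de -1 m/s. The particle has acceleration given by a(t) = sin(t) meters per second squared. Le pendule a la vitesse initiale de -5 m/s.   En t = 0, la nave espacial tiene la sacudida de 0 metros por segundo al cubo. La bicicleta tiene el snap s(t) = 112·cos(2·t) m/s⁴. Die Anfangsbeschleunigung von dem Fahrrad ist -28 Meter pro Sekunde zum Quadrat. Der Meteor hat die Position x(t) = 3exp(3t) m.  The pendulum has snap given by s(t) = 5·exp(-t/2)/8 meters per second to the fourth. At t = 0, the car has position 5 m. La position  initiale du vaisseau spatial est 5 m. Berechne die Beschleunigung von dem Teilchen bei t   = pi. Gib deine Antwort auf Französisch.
Nous avons l'accélération a(t) = sin(t). En substituant t = pi: a(pi) = 0.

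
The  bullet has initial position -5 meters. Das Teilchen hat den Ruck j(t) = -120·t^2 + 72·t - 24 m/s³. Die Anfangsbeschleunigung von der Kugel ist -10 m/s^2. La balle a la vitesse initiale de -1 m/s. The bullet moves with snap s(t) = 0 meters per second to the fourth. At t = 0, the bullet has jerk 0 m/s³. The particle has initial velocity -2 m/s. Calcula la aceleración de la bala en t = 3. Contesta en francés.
Nous devons intégrer notre équation du snap s(t) = 0 2 fois. La primitive du snap, avec j(0) = 0, donne le jerk: j(t) = 0. En intégrant le jerk et en utilisant la condition initiale a(0) = -10, nous obtenons a(t) = -10. De l'équation de l'accélération a(t) = -10, nous substituons t = 3 pour obtenir a = -10.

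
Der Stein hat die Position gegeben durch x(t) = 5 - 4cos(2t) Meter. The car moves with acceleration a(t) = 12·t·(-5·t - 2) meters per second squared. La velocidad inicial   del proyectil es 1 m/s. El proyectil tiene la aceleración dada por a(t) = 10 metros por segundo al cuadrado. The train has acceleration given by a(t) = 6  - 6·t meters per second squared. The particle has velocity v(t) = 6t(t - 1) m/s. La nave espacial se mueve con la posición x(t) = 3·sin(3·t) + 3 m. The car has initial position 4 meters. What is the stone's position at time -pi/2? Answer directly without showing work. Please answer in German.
Die Antwort ist 9.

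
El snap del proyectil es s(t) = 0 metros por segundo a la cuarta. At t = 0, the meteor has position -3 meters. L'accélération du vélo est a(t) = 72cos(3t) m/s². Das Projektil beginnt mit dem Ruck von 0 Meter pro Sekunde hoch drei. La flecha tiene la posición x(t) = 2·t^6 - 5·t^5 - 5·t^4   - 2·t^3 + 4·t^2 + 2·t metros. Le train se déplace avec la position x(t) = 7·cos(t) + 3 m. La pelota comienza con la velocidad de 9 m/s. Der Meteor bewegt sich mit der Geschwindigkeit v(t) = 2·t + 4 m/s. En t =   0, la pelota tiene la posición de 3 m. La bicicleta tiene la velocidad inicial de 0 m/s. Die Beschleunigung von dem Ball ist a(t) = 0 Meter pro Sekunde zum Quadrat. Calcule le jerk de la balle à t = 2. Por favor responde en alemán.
Ausgehend von der Beschleunigung a(t) = 0, nehmen wir 1 Ableitung. Durch Ableiten von der Beschleunigung erhalten wir den Ruck: j(t) = 0. Wir haben den Ruck j(t) = 0. Durch Einsetzen von t = 2: j(2) = 0.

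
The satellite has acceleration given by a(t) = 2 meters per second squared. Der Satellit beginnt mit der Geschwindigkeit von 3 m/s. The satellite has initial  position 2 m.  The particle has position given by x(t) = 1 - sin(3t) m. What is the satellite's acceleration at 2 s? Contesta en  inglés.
Using a(t) = 2 and substituting t = 2, we find a = 2.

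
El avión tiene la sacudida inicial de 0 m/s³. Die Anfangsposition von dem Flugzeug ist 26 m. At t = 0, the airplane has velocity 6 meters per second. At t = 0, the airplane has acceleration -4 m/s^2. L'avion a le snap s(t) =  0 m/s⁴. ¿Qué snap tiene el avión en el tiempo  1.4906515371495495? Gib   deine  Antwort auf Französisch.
Nous avons le snap s(t) = 0. En substituant t = 1.4906515371495495: s(1.4906515371495495) = 0.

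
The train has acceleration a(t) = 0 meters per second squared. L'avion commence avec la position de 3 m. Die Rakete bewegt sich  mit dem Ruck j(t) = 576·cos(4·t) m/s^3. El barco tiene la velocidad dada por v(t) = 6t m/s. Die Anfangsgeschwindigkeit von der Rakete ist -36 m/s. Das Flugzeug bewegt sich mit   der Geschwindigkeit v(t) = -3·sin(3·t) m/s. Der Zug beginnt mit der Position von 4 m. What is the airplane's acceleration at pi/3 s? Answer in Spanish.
Para resolver esto, necesitamos tomar 1 derivada de nuestra ecuación de la velocidad v(t) = -3·sin(3·t). Derivando la velocidad, obtenemos la aceleración: a(t) = -9·cos(3·t). Usando a(t) = -9·cos(3·t) y sustituyendo t = pi/3, encontramos a = 9.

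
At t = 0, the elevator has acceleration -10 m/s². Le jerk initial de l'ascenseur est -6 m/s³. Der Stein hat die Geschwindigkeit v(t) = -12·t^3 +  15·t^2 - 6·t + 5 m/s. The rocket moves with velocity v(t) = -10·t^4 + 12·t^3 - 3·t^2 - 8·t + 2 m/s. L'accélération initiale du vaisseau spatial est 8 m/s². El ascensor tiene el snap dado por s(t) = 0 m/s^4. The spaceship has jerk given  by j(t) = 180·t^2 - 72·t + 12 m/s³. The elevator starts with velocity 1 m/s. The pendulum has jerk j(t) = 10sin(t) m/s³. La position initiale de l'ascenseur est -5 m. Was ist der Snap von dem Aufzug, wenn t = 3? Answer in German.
Aus der Gleichung für den Snap s(t) = 0, setzen wir t = 3 ein und erhalten s = 0.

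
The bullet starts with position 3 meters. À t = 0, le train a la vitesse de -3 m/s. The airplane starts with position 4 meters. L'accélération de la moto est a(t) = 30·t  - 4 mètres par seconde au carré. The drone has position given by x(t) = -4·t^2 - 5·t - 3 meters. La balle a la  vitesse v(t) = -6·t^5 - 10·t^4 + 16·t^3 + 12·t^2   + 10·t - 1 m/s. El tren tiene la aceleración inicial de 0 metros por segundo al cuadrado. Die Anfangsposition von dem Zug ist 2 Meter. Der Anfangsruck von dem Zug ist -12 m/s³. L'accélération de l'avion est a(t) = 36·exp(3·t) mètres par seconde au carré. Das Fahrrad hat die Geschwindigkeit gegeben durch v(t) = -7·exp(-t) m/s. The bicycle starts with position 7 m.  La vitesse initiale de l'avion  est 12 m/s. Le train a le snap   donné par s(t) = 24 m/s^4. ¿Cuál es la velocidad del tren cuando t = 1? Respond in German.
Wir müssen das Integral unserer Gleichung für den Snap s(t) = 24 3-mal finden. Durch Integration von dem Snap und Verwendung der Anfangsbedingung j(0) = -12, erhalten wir j(t) = 24·t - 12. Mit ∫j(t)dt und Anwendung von a(0) = 0, finden wir a(t) = 12·t·(t - 1). Mit ∫a(t)dt und Anwendung von v(0) = -3, finden wir v(t) = 4·t^3 - 6·t^2 - 3. Mit v(t) = 4·t^3 - 6·t^2 - 3 und Einsetzen von t = 1, finden wir v = -5.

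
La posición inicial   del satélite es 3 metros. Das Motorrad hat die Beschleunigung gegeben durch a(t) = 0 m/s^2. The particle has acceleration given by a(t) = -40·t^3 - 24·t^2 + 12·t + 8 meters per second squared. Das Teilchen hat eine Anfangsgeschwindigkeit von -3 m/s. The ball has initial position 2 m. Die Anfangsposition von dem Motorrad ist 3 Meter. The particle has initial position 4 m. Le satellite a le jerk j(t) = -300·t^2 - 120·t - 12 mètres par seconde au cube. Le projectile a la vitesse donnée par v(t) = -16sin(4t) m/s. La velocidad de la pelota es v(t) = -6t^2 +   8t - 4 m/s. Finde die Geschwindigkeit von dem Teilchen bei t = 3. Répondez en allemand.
Wir müssen das Integral unserer Gleichung für die Beschleunigung a(t) = -40·t^3 - 24·t^2 + 12·t + 8 1-mal finden. Mit ∫a(t)dt und Anwendung von v(0) = -3, finden wir v(t) = -10·t^4 - 8·t^3 + 6·t^2 + 8·t - 3. Aus der Gleichung für die Geschwindigkeit v(t) = -10·t^4 - 8·t^3 + 6·t^2 + 8·t - 3, setzen wir t = 3 ein und erhalten v = -951.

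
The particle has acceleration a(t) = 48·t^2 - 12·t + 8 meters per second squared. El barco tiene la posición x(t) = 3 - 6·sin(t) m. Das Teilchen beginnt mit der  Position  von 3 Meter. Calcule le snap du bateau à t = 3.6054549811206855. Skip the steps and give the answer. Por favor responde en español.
s(3.6054549811206855) = 2.68443381168615.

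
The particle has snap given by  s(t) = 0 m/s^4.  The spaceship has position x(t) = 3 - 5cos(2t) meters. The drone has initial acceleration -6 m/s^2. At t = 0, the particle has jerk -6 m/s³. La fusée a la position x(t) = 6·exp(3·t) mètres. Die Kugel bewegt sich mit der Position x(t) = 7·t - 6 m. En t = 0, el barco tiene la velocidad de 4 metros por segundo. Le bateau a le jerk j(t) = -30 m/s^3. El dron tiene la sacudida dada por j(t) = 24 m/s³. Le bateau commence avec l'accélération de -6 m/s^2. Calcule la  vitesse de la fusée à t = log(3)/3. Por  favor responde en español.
Para resolver esto, necesitamos tomar 1 derivada de nuestra ecuación de la posición x(t) = 6·exp(3·t). La derivada de la posición da la velocidad: v(t) = 18·exp(3·t). Tenemos la velocidad v(t) = 18·exp(3·t). Sustituyendo t = log(3)/3: v(log(3)/3) = 54.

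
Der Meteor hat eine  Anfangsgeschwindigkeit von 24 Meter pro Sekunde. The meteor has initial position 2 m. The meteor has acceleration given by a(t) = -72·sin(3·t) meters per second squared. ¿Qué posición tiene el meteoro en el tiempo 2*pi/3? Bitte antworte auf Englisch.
To find the answer, we compute 2 integrals of a(t) = -72·sin(3·t). Integrating acceleration and using the initial condition v(0) = 24, we get v(t) = 24·cos(3·t). The antiderivative of velocity, with x(0) = 2, gives position: x(t) = 8·sin(3·t) + 2. Using x(t) = 8·sin(3·t) + 2 and substituting t = 2*pi/3, we find x = 2.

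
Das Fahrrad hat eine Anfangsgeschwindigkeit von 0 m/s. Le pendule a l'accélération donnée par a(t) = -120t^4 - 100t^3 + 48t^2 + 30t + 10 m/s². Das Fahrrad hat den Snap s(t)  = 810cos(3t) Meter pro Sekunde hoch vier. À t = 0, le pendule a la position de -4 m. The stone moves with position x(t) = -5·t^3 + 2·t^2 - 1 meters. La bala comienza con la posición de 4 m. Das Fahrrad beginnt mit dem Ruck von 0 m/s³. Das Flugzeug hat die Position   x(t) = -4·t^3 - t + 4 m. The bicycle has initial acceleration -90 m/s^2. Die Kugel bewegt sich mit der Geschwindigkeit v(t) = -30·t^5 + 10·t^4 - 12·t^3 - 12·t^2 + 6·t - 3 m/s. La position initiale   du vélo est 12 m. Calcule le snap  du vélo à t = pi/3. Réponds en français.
De l'équation du snap s(t) = 810·cos(3·t), nous substituons t = pi/3 pour obtenir s = -810.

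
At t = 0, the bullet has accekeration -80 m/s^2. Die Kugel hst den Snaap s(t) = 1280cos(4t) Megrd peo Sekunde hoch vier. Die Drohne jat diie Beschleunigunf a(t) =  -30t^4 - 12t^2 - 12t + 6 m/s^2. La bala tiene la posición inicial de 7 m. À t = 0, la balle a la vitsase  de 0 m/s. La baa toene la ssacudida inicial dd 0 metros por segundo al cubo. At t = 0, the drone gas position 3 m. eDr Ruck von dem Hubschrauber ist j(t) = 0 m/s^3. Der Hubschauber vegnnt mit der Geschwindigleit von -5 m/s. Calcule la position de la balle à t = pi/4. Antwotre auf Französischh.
Nous devons intégrer notre équation du snap s(t) = 1280·cos(4·t) 4 fois. La primitive du snap, avec j(0) = 0, donne le jerk: j(t) = 320·sin(4·t). En prenant ∫j(t)dt et en appliquant a(0) = -80, nous trouvons a(t) = -80·cos(4·t). L'intégrale de l'accélération, avec v(0) = 0, donne la vitesse: v(t) = -20·sin(4·t). En prenant ∫v(t)dt et en appliquant x(0) = 7, nous trouvons x(t) = 5·cos(4·t) + 2. Nous avons la position x(t) = 5·cos(4·t) + 2. En substituant t = pi/4: x(pi/4) = -3.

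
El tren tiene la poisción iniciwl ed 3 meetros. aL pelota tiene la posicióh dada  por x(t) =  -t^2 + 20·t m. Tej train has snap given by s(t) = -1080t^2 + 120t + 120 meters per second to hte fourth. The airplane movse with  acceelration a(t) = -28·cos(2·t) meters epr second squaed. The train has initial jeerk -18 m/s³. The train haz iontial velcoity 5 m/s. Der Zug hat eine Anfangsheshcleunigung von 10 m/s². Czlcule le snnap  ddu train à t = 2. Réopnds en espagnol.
De la ecuación del snap s(t) = -1080·t^2 + 120·t + 120, sustituimos t = 2 para obtener s = -3960.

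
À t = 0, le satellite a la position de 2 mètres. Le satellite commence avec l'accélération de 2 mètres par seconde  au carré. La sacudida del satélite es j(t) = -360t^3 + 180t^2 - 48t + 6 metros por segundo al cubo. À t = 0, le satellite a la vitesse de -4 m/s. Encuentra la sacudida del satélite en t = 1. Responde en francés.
De l'équation du jerk j(t) = -360·t^3 + 180·t^2 - 48·t + 6, nous substituons t = 1 pour obtenir j = -222.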